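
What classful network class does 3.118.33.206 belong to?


First octet: 3
Binary: 00000011
0xxxxxxx -> Class A (1-126)
Class A, default mask 255.0.0.0 (/8)


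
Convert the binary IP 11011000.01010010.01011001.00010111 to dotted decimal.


11011000 = 216
01010010 = 82
01011001 = 89
00010111 = 23
IP: 216.82.89.23


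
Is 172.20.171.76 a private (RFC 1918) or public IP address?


RFC 1918 private ranges:
  10.0.0.0/8 (10.0.0.0 - 10.255.255.255)
  172.16.0.0/12 (172.16.0.0 - 172.31.255.255)
  192.168.0.0/16 (192.168.0.0 - 192.168.255.255)
Private (in 172.16.0.0/12)


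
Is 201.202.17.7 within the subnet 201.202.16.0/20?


Subnet network: 201.202.16.0
Test IP AND mask: 201.202.16.0
Yes, 201.202.17.7 is in 201.202.16.0/20


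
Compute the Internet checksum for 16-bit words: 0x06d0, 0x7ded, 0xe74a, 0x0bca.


Sum all words (with carry folding):
+ 0x06d0 = 0x06d0
+ 0x7ded = 0x84bd
+ 0xe74a = 0x6c08
+ 0x0bca = 0x77d2
One's complement: ~0x77d2
Checksum = 0x882d


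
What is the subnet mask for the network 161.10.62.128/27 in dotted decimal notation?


/27 means 27 network bits, 5 host bits
Binary: 11111111111111111111111111100000
Mask: 255.255.255.224


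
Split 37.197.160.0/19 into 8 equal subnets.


New prefix = 19 + 3 = 22
Each subnet has 1024 addresses
  37.197.160.0/22
  37.197.164.0/22
  37.197.168.0/22
  37.197.172.0/22
  37.197.176.0/22
  37.197.180.0/22
  37.197.184.0/22
  37.197.188.0/22
Subnets: 37.197.160.0/22, 37.197.164.0/22, 37.197.168.0/22, 37.197.172.0/22, 37.197.176.0/22, 37.197.180.0/22, 37.197.184.0/22, 37.197.188.0/22


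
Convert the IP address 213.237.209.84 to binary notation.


213 = 11010101
237 = 11101101
209 = 11010001
84 = 01010100
Binary: 11010101.11101101.11010001.01010100


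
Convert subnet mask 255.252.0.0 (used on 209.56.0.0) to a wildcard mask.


Subnet mask: 255.252.0.0
Wildcard = 255.255.255.255 - subnet mask
255 - 255 = 0
255 - 252 = 3
255 - 0 = 255
255 - 0 = 255
Wildcard: 0.3.255.255


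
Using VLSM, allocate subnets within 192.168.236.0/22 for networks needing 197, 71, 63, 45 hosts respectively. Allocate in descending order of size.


197 hosts -> /24 (254 usable): 192.168.236.0/24
71 hosts -> /25 (126 usable): 192.168.237.0/25
63 hosts -> /25 (126 usable): 192.168.237.128/25
45 hosts -> /26 (62 usable): 192.168.238.0/26
Allocation: 192.168.236.0/24 (197 hosts, 254 usable); 192.168.237.0/25 (71 hosts, 126 usable); 192.168.237.128/25 (63 hosts, 126 usable); 192.168.238.0/26 (45 hosts, 62 usable)


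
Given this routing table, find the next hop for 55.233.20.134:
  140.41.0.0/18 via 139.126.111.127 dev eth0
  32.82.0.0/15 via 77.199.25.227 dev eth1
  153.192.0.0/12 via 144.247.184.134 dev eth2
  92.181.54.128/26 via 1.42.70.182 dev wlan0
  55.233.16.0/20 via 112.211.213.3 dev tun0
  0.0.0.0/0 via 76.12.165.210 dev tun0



Longest prefix match for 55.233.20.134:
  /18 140.41.0.0: no
  /15 32.82.0.0: no
  /12 153.192.0.0: no
  /26 92.181.54.128: no
  /20 55.233.16.0: MATCH
  /0 0.0.0.0: MATCH
Selected: next-hop 112.211.213.3 via tun0 (matched /20)


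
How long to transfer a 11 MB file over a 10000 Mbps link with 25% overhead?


Effective throughput = 10000 * (1 - 25/100) = 7500 Mbps
File size in Mb = 11 * 8 = 88 Mb
Time = 88 / 7500
Time = 0.0117 seconds


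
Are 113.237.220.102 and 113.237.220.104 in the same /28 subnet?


Mask: 255.255.255.240
113.237.220.102 AND mask = 113.237.220.96
113.237.220.104 AND mask = 113.237.220.96
Yes, same subnet (113.237.220.96)


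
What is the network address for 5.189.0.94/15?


IP:   00000101.10111101.00000000.01011110
Mask: 11111111.11111110.00000000.00000000
AND operation:
Net:  00000101.10111100.00000000.00000000
Network: 5.188.0.0/15


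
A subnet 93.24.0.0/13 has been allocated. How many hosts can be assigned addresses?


Host bits = 32 - 13 = 19
Total addresses = 2^19 = 524288
Usable = total - 2 (network and broadcast)
Usable hosts: 524286


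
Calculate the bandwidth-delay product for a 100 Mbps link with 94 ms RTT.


BDP = bandwidth * RTT
= 100 Mbps * 94 ms
= 100 * 1e6 * 94 / 1000 bits
= 9400000 bits
= 1175000 bytes
= 1147.4609 KB
BDP = 9400000 bits (1175000 bytes)


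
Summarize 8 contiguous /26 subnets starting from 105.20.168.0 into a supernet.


Original prefix: /26
Number of subnets: 8 = 2^3
New prefix = 26 - 3 = 23
Supernet: 105.20.168.0/23


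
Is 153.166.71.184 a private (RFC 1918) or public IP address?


RFC 1918 private ranges:
  10.0.0.0/8 (10.0.0.0 - 10.255.255.255)
  172.16.0.0/12 (172.16.0.0 - 172.31.255.255)
  192.168.0.0/16 (192.168.0.0 - 192.168.255.255)
Public (not in any RFC 1918 range)


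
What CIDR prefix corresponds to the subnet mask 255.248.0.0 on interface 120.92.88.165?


Binary: 11111111.11111000.00000000.00000000
Count leading 1s
Prefix: /13


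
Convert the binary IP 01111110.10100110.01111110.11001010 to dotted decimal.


01111110 = 126
10100110 = 166
01111110 = 126
11001010 = 202
IP: 126.166.126.202


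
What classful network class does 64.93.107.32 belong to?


First octet: 64
Binary: 01000000
0xxxxxxx -> Class A (1-126)
Class A, default mask 255.0.0.0 (/8)


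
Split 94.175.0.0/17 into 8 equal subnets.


New prefix = 17 + 3 = 20
Each subnet has 4096 addresses
  94.175.0.0/20
  94.175.16.0/20
  94.175.32.0/20
  94.175.48.0/20
  94.175.64.0/20
  94.175.80.0/20
  94.175.96.0/20
  94.175.112.0/20
Subnets: 94.175.0.0/20, 94.175.16.0/20, 94.175.32.0/20, 94.175.48.0/20, 94.175.64.0/20, 94.175.80.0/20, 94.175.96.0/20, 94.175.112.0/20


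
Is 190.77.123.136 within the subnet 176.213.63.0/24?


Subnet network: 176.213.63.0
Test IP AND mask: 190.77.123.0
No, 190.77.123.136 is not in 176.213.63.0/24


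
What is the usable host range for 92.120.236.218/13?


Network: 92.120.0.0
Broadcast: 92.127.255.255
First usable = network + 1
Last usable = broadcast - 1
Range: 92.120.0.1 to 92.127.255.254


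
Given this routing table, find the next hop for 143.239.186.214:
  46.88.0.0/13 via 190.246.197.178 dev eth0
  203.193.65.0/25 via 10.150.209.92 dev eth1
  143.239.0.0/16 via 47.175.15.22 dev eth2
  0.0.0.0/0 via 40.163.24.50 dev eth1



Longest prefix match for 143.239.186.214:
  /13 46.88.0.0: no
  /25 203.193.65.0: no
  /16 143.239.0.0: MATCH
  /0 0.0.0.0: MATCH
Selected: next-hop 47.175.15.22 via eth2 (matched /16)


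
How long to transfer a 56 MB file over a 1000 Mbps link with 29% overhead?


Effective throughput = 1000 * (1 - 29/100) = 710 Mbps
File size in Mb = 56 * 8 = 448 Mb
Time = 448 / 710
Time = 0.631 seconds


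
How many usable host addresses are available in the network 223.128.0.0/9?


Host bits = 32 - 9 = 23
Total addresses = 2^23 = 8388608
Usable = total - 2 (network and broadcast)
Usable hosts: 8388606


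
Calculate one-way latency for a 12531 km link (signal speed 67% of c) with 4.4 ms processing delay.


Speed = 0.67 * 3e5 km/s = 201000 km/s
Propagation delay = 12531 / 201000 = 0.0623 s = 62.3433 ms
Processing delay = 4.4 ms
Total one-way latency = 66.7433 ms


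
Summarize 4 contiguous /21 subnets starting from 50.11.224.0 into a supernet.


Original prefix: /21
Number of subnets: 4 = 2^2
New prefix = 21 - 2 = 19
Supernet: 50.11.224.0/19


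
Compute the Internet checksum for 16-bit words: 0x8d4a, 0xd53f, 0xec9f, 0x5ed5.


Sum all words (with carry folding):
+ 0x8d4a = 0x8d4a
+ 0xd53f = 0x628a
+ 0xec9f = 0x4f2a
+ 0x5ed5 = 0xadff
One's complement: ~0xadff
Checksum = 0x5200


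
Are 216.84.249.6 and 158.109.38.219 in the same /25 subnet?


Mask: 255.255.255.128
216.84.249.6 AND mask = 216.84.249.0
158.109.38.219 AND mask = 158.109.38.128
No, different subnets (216.84.249.0 vs 158.109.38.128)


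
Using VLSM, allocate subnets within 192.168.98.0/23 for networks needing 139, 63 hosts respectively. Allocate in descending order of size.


139 hosts -> /24 (254 usable): 192.168.98.0/24
63 hosts -> /25 (126 usable): 192.168.99.0/25
Allocation: 192.168.98.0/24 (139 hosts, 254 usable); 192.168.99.0/25 (63 hosts, 126 usable)


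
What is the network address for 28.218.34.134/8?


IP:   00011100.11011010.00100010.10000110
Mask: 11111111.00000000.00000000.00000000
AND operation:
Net:  00011100.00000000.00000000.00000000
Network: 28.0.0.0/8


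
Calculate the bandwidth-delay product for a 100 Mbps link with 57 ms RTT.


BDP = bandwidth * RTT
= 100 Mbps * 57 ms
= 100 * 1e6 * 57 / 1000 bits
= 5700000 bits
= 712500 bytes
= 695.8008 KB
BDP = 5700000 bits (712500 bytes)


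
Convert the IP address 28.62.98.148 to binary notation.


28 = 00011100
62 = 00111110
98 = 01100010
148 = 10010100
Binary: 00011100.00111110.01100010.10010100


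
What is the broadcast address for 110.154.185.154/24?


Network: 110.154.185.0/24
Host bits = 8
Set all host bits to 1:
Broadcast: 110.154.185.255


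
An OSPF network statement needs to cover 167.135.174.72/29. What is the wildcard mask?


Subnet mask: 255.255.255.248
Wildcard = 255.255.255.255 - subnet mask
255 - 255 = 0
255 - 255 = 0
255 - 255 = 0
255 - 248 = 7
Wildcard: 0.0.0.7


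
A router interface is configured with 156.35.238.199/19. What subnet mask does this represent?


/19 means 19 network bits, 13 host bits
Binary: 11111111111111111110000000000000
Mask: 255.255.224.0


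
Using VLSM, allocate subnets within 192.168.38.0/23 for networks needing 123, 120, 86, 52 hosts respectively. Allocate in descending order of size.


123 hosts -> /25 (126 usable): 192.168.38.0/25
120 hosts -> /25 (126 usable): 192.168.38.128/25
86 hosts -> /25 (126 usable): 192.168.39.0/25
52 hosts -> /26 (62 usable): 192.168.39.128/26
Allocation: 192.168.38.0/25 (123 hosts, 126 usable); 192.168.38.128/25 (120 hosts, 126 usable); 192.168.39.0/25 (86 hosts, 126 usable); 192.168.39.128/26 (52 hosts, 62 usable)


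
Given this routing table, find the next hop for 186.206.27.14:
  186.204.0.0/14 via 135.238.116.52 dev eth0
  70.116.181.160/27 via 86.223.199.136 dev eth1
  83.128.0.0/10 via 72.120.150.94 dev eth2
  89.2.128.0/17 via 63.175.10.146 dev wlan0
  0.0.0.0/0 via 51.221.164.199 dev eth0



Longest prefix match for 186.206.27.14:
  /14 186.204.0.0: MATCH
  /27 70.116.181.160: no
  /10 83.128.0.0: no
  /17 89.2.128.0: no
  /0 0.0.0.0: MATCH
Selected: next-hop 135.238.116.52 via eth0 (matched /14)


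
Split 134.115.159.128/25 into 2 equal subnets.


New prefix = 25 + 1 = 26
Each subnet has 64 addresses
  134.115.159.128/26
  134.115.159.192/26
Subnets: 134.115.159.128/26, 134.115.159.192/26


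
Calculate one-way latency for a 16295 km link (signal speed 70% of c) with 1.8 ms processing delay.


Speed = 0.7 * 3e5 km/s = 210000 km/s
Propagation delay = 16295 / 210000 = 0.0776 s = 77.5952 ms
Processing delay = 1.8 ms
Total one-way latency = 79.3952 ms


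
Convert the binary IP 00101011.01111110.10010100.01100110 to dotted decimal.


00101011 = 43
01111110 = 126
10010100 = 148
01100110 = 102
IP: 43.126.148.102


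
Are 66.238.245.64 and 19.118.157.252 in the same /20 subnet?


Mask: 255.255.240.0
66.238.245.64 AND mask = 66.238.240.0
19.118.157.252 AND mask = 19.118.144.0
No, different subnets (66.238.240.0 vs 19.118.144.0)


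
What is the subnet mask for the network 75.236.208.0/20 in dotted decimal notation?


/20 means 20 network bits, 12 host bits
Binary: 11111111111111111111000000000000
Mask: 255.255.240.0


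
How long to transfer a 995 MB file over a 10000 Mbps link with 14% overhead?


Effective throughput = 10000 * (1 - 14/100) = 8600 Mbps
File size in Mb = 995 * 8 = 7960 Mb
Time = 7960 / 8600
Time = 0.9256 seconds


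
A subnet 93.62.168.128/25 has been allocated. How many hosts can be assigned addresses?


Host bits = 32 - 25 = 7
Total addresses = 2^7 = 128
Usable = total - 2 (network and broadcast)
Usable hosts: 126


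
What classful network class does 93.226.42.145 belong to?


First octet: 93
Binary: 01011101
0xxxxxxx -> Class A (1-126)
Class A, default mask 255.0.0.0 (/8)


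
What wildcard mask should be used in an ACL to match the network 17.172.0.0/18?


Subnet mask: 255.255.192.0
Wildcard = 255.255.255.255 - subnet mask
255 - 255 = 0
255 - 255 = 0
255 - 192 = 63
255 - 0 = 255
Wildcard: 0.0.63.255


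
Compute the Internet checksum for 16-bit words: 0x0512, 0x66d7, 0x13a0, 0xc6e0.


Sum all words (with carry folding):
+ 0x0512 = 0x0512
+ 0x66d7 = 0x6be9
+ 0x13a0 = 0x7f89
+ 0xc6e0 = 0x466a
One's complement: ~0x466a
Checksum = 0xb995


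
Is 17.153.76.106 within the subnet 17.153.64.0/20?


Subnet network: 17.153.64.0
Test IP AND mask: 17.153.64.0
Yes, 17.153.76.106 is in 17.153.64.0/20


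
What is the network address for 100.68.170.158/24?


IP:   01100100.01000100.10101010.10011110
Mask: 11111111.11111111.11111111.00000000
AND operation:
Net:  01100100.01000100.10101010.00000000
Network: 100.68.170.0/24


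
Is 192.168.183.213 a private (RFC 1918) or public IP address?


RFC 1918 private ranges:
  10.0.0.0/8 (10.0.0.0 - 10.255.255.255)
  172.16.0.0/12 (172.16.0.0 - 172.31.255.255)
  192.168.0.0/16 (192.168.0.0 - 192.168.255.255)
Private (in 192.168.0.0/16)


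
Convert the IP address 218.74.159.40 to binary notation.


218 = 11011010
74 = 01001010
159 = 10011111
40 = 00101000
Binary: 11011010.01001010.10011111.00101000


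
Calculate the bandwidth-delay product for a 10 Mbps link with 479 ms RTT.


BDP = bandwidth * RTT
= 10 Mbps * 479 ms
= 10 * 1e6 * 479 / 1000 bits
= 4790000 bits
= 598750 bytes
= 584.7168 KB
BDP = 4790000 bits (598750 bytes)


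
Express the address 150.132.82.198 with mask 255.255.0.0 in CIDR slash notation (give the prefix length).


Binary: 11111111.11111111.00000000.00000000
Count leading 1s
Prefix: /16


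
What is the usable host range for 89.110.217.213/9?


Network: 89.0.0.0
Broadcast: 89.127.255.255
First usable = network + 1
Last usable = broadcast - 1
Range: 89.0.0.1 to 89.127.255.254


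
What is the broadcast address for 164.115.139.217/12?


Network: 164.112.0.0/12
Host bits = 20
Set all host bits to 1:
Broadcast: 164.127.255.255


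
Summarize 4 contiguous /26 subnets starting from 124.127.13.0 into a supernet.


Original prefix: /26
Number of subnets: 4 = 2^2
New prefix = 26 - 2 = 24
Supernet: 124.127.13.0/24


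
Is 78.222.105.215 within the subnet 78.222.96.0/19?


Subnet network: 78.222.96.0
Test IP AND mask: 78.222.96.0
Yes, 78.222.105.215 is in 78.222.96.0/19


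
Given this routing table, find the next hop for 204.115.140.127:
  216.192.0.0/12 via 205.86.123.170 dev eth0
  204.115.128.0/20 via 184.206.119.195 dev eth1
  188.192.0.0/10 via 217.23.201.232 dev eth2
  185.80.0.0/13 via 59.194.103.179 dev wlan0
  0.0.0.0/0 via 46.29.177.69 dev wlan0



Longest prefix match for 204.115.140.127:
  /12 216.192.0.0: no
  /20 204.115.128.0: MATCH
  /10 188.192.0.0: no
  /13 185.80.0.0: no
  /0 0.0.0.0: MATCH
Selected: next-hop 184.206.119.195 via eth1 (matched /20)


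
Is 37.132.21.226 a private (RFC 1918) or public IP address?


RFC 1918 private ranges:
  10.0.0.0/8 (10.0.0.0 - 10.255.255.255)
  172.16.0.0/12 (172.16.0.0 - 172.31.255.255)
  192.168.0.0/16 (192.168.0.0 - 192.168.255.255)
Public (not in any RFC 1918 range)


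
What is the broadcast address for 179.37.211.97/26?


Network: 179.37.211.64/26
Host bits = 6
Set all host bits to 1:
Broadcast: 179.37.211.127


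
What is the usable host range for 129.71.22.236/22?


Network: 129.71.20.0
Broadcast: 129.71.23.255
First usable = network + 1
Last usable = broadcast - 1
Range: 129.71.20.1 to 129.71.23.254


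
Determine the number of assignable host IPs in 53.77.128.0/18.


Host bits = 32 - 18 = 14
Total addresses = 2^14 = 16384
Usable = total - 2 (network and broadcast)
Usable hosts: 16382


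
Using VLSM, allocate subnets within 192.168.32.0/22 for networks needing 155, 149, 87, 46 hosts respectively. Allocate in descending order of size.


155 hosts -> /24 (254 usable): 192.168.32.0/24
149 hosts -> /24 (254 usable): 192.168.33.0/24
87 hosts -> /25 (126 usable): 192.168.34.0/25
46 hosts -> /26 (62 usable): 192.168.34.128/26
Allocation: 192.168.32.0/24 (155 hosts, 254 usable); 192.168.33.0/24 (149 hosts, 254 usable); 192.168.34.0/25 (87 hosts, 126 usable); 192.168.34.128/26 (46 hosts, 62 usable)


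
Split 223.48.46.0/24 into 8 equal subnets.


New prefix = 24 + 3 = 27
Each subnet has 32 addresses
  223.48.46.0/27
  223.48.46.32/27
  223.48.46.64/27
  223.48.46.96/27
  223.48.46.128/27
  223.48.46.160/27
  223.48.46.192/27
  223.48.46.224/27
Subnets: 223.48.46.0/27, 223.48.46.32/27, 223.48.46.64/27, 223.48.46.96/27, 223.48.46.128/27, 223.48.46.160/27, 223.48.46.192/27, 223.48.46.224/27


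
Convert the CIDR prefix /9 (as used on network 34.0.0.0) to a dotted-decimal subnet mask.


/9 means 9 network bits, 23 host bits
Binary: 11111111100000000000000000000000
Mask: 255.128.0.0


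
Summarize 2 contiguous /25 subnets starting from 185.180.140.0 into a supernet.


Original prefix: /25
Number of subnets: 2 = 2^1
New prefix = 25 - 1 = 24
Supernet: 185.180.140.0/24


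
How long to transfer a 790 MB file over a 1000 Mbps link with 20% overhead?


Effective throughput = 1000 * (1 - 20/100) = 800 Mbps
File size in Mb = 790 * 8 = 6320 Mb
Time = 6320 / 800
Time = 7.9 seconds


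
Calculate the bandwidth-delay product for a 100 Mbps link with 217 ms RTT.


BDP = bandwidth * RTT
= 100 Mbps * 217 ms
= 100 * 1e6 * 217 / 1000 bits
= 21700000 bits
= 2712500 bytes
= 2648.9258 KB
BDP = 21700000 bits (2712500 bytes)


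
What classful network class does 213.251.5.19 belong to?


First octet: 213
Binary: 11010101
110xxxxx -> Class C (192-223)
Class C, default mask 255.255.255.0 (/24)


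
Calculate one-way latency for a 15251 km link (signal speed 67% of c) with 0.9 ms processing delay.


Speed = 0.67 * 3e5 km/s = 201000 km/s
Propagation delay = 15251 / 201000 = 0.0759 s = 75.8756 ms
Processing delay = 0.9 ms
Total one-way latency = 76.7756 ms


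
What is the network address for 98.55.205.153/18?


IP:   01100010.00110111.11001101.10011001
Mask: 11111111.11111111.11000000.00000000
AND operation:
Net:  01100010.00110111.11000000.00000000
Network: 98.55.192.0/18


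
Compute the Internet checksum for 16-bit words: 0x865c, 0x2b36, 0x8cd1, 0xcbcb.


Sum all words (with carry folding):
+ 0x865c = 0x865c
+ 0x2b36 = 0xb192
+ 0x8cd1 = 0x3e64
+ 0xcbcb = 0x0a30
One's complement: ~0x0a30
Checksum = 0xf5cf


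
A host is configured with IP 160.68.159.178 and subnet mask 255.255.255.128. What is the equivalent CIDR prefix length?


Binary: 11111111.11111111.11111111.10000000
Count leading 1s
Prefix: /25


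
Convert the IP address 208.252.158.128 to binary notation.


208 = 11010000
252 = 11111100
158 = 10011110
128 = 10000000
Binary: 11010000.11111100.10011110.10000000


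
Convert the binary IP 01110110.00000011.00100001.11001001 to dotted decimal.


01110110 = 118
00000011 = 3
00100001 = 33
11001001 = 201
IP: 118.3.33.201


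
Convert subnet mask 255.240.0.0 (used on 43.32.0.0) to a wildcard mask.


Subnet mask: 255.240.0.0
Wildcard = 255.255.255.255 - subnet mask
255 - 255 = 0
255 - 240 = 15
255 - 0 = 255
255 - 0 = 255
Wildcard: 0.15.255.255


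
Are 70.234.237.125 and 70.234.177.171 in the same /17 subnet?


Mask: 255.255.128.0
70.234.237.125 AND mask = 70.234.128.0
70.234.177.171 AND mask = 70.234.128.0
Yes, same subnet (70.234.128.0)


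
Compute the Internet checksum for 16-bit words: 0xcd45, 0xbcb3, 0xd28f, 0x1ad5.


Sum all words (with carry folding):
+ 0xcd45 = 0xcd45
+ 0xbcb3 = 0x89f9
+ 0xd28f = 0x5c89
+ 0x1ad5 = 0x775e
One's complement: ~0x775e
Checksum = 0x88a1


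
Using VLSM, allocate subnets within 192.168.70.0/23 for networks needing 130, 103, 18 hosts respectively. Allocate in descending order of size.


130 hosts -> /24 (254 usable): 192.168.70.0/24
103 hosts -> /25 (126 usable): 192.168.71.0/25
18 hosts -> /27 (30 usable): 192.168.71.128/27
Allocation: 192.168.70.0/24 (130 hosts, 254 usable); 192.168.71.0/25 (103 hosts, 126 usable); 192.168.71.128/27 (18 hosts, 30 usable)


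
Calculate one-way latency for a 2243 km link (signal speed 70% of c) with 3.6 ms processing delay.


Speed = 0.7 * 3e5 km/s = 210000 km/s
Propagation delay = 2243 / 210000 = 0.0107 s = 10.681 ms
Processing delay = 3.6 ms
Total one-way latency = 14.281 ms


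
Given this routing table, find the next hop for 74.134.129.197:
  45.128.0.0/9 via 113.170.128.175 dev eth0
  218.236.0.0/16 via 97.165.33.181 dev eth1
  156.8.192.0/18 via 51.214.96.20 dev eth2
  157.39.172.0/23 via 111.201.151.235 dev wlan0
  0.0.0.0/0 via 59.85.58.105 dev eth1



Longest prefix match for 74.134.129.197:
  /9 45.128.0.0: no
  /16 218.236.0.0: no
  /18 156.8.192.0: no
  /23 157.39.172.0: no
  /0 0.0.0.0: MATCH
Selected: next-hop 59.85.58.105 via eth1 (matched /0)


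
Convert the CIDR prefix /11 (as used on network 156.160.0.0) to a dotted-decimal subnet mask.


/11 means 11 network bits, 21 host bits
Binary: 11111111111000000000000000000000
Mask: 255.224.0.0


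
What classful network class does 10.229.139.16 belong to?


First octet: 10
Binary: 00001010
0xxxxxxx -> Class A (1-126)
Class A, default mask 255.0.0.0 (/8)


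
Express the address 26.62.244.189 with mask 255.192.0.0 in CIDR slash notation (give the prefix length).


Binary: 11111111.11000000.00000000.00000000
Count leading 1s
Prefix: /10


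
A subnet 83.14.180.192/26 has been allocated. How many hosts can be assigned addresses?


Host bits = 32 - 26 = 6
Total addresses = 2^6 = 64
Usable = total - 2 (network and broadcast)
Usable hosts: 62


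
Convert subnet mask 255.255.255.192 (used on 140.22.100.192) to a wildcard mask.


Subnet mask: 255.255.255.192
Wildcard = 255.255.255.255 - subnet mask
255 - 255 = 0
255 - 255 = 0
255 - 255 = 0
255 - 192 = 63
Wildcard: 0.0.0.63


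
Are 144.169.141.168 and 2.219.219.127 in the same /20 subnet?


Mask: 255.255.240.0
144.169.141.168 AND mask = 144.169.128.0
2.219.219.127 AND mask = 2.219.208.0
No, different subnets (144.169.128.0 vs 2.219.208.0)


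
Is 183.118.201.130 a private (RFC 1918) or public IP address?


RFC 1918 private ranges:
  10.0.0.0/8 (10.0.0.0 - 10.255.255.255)
  172.16.0.0/12 (172.16.0.0 - 172.31.255.255)
  192.168.0.0/16 (192.168.0.0 - 192.168.255.255)
Public (not in any RFC 1918 range)


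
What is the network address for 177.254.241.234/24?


IP:   10110001.11111110.11110001.11101010
Mask: 11111111.11111111.11111111.00000000
AND operation:
Net:  10110001.11111110.11110001.00000000
Network: 177.254.241.0/24


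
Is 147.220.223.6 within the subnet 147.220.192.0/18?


Subnet network: 147.220.192.0
Test IP AND mask: 147.220.192.0
Yes, 147.220.223.6 is in 147.220.192.0/18


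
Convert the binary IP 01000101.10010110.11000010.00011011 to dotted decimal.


01000101 = 69
10010110 = 150
11000010 = 194
00011011 = 27
IP: 69.150.194.27


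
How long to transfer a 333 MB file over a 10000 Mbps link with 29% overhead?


Effective throughput = 10000 * (1 - 29/100) = 7100 Mbps
File size in Mb = 333 * 8 = 2664 Mb
Time = 2664 / 7100
Time = 0.3752 seconds


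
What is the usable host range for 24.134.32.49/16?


Network: 24.134.0.0
Broadcast: 24.134.255.255
First usable = network + 1
Last usable = broadcast - 1
Range: 24.134.0.1 to 24.134.255.254


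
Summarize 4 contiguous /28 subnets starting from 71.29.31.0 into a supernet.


Original prefix: /28
Number of subnets: 4 = 2^2
New prefix = 28 - 2 = 26
Supernet: 71.29.31.0/26


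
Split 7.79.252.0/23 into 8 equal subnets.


New prefix = 23 + 3 = 26
Each subnet has 64 addresses
  7.79.252.0/26
  7.79.252.64/26
  7.79.252.128/26
  7.79.252.192/26
  7.79.253.0/26
  7.79.253.64/26
  7.79.253.128/26
  7.79.253.192/26
Subnets: 7.79.252.0/26, 7.79.252.64/26, 7.79.252.128/26, 7.79.252.192/26, 7.79.253.0/26, 7.79.253.64/26, 7.79.253.128/26, 7.79.253.192/26


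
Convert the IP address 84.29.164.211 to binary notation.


84 = 01010100
29 = 00011101
164 = 10100100
211 = 11010011
Binary: 01010100.00011101.10100100.11010011


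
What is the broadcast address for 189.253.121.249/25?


Network: 189.253.121.128/25
Host bits = 7
Set all host bits to 1:
Broadcast: 189.253.121.255


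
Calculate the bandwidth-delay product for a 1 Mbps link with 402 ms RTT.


BDP = bandwidth * RTT
= 1 Mbps * 402 ms
= 1 * 1e6 * 402 / 1000 bits
= 402000 bits
= 50250 bytes
= 49.0723 KB
BDP = 402000 bits (50250 bytes)


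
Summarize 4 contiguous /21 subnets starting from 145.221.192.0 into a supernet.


Original prefix: /21
Number of subnets: 4 = 2^2
New prefix = 21 - 2 = 19
Supernet: 145.221.192.0/19


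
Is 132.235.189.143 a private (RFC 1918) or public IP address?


RFC 1918 private ranges:
  10.0.0.0/8 (10.0.0.0 - 10.255.255.255)
  172.16.0.0/12 (172.16.0.0 - 172.31.255.255)
  192.168.0.0/16 (192.168.0.0 - 192.168.255.255)
Public (not in any RFC 1918 range)


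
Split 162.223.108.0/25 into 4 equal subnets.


New prefix = 25 + 2 = 27
Each subnet has 32 addresses
  162.223.108.0/27
  162.223.108.32/27
  162.223.108.64/27
  162.223.108.96/27
Subnets: 162.223.108.0/27, 162.223.108.32/27, 162.223.108.64/27, 162.223.108.96/27


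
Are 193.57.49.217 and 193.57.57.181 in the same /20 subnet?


Mask: 255.255.240.0
193.57.49.217 AND mask = 193.57.48.0
193.57.57.181 AND mask = 193.57.48.0
Yes, same subnet (193.57.48.0)


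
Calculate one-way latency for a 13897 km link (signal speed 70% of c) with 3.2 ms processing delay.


Speed = 0.7 * 3e5 km/s = 210000 km/s
Propagation delay = 13897 / 210000 = 0.0662 s = 66.1762 ms
Processing delay = 3.2 ms
Total one-way latency = 69.3762 ms


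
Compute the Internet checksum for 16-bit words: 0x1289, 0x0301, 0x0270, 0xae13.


Sum all words (with carry folding):
+ 0x1289 = 0x1289
+ 0x0301 = 0x158a
+ 0x0270 = 0x17fa
+ 0xae13 = 0xc60d
One's complement: ~0xc60d
Checksum = 0x39f2


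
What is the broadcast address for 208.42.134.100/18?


Network: 208.42.128.0/18
Host bits = 14
Set all host bits to 1:
Broadcast: 208.42.191.255


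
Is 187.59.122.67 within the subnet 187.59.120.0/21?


Subnet network: 187.59.120.0
Test IP AND mask: 187.59.120.0
Yes, 187.59.122.67 is in 187.59.120.0/21


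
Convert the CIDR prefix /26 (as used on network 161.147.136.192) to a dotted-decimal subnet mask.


/26 means 26 network bits, 6 host bits
Binary: 11111111111111111111111111000000
Mask: 255.255.255.192


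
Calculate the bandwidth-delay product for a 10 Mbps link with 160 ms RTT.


BDP = bandwidth * RTT
= 10 Mbps * 160 ms
= 10 * 1e6 * 160 / 1000 bits
= 1600000 bits
= 200000 bytes
= 195.3125 KB
BDP = 1600000 bits (200000 bytes)


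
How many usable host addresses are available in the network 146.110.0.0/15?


Host bits = 32 - 15 = 17
Total addresses = 2^17 = 131072
Usable = total - 2 (network and broadcast)
Usable hosts: 131070


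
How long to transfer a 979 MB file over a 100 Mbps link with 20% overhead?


Effective throughput = 100 * (1 - 20/100) = 80 Mbps
File size in Mb = 979 * 8 = 7832 Mb
Time = 7832 / 80
Time = 97.9 seconds


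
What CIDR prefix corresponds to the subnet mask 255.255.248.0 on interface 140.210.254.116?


Binary: 11111111.11111111.11111000.00000000
Count leading 1s
Prefix: /21


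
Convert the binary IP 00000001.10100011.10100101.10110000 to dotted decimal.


00000001 = 1
10100011 = 163
10100101 = 165
10110000 = 176
IP: 1.163.165.176


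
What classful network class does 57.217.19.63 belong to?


First octet: 57
Binary: 00111001
0xxxxxxx -> Class A (1-126)
Class A, default mask 255.0.0.0 (/8)


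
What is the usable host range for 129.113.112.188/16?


Network: 129.113.0.0
Broadcast: 129.113.255.255
First usable = network + 1
Last usable = broadcast - 1
Range: 129.113.0.1 to 129.113.255.254


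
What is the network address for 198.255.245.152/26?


IP:   11000110.11111111.11110101.10011000
Mask: 11111111.11111111.11111111.11000000
AND operation:
Net:  11000110.11111111.11110101.10000000
Network: 198.255.245.128/26


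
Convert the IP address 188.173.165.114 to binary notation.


188 = 10111100
173 = 10101101
165 = 10100101
114 = 01110010
Binary: 10111100.10101101.10100101.01110010


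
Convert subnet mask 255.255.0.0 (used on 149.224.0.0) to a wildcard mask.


Subnet mask: 255.255.0.0
Wildcard = 255.255.255.255 - subnet mask
255 - 255 = 0
255 - 255 = 0
255 - 0 = 255
255 - 0 = 255
Wildcard: 0.0.255.255


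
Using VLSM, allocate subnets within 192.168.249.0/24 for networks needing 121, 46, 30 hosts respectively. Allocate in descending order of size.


121 hosts -> /25 (126 usable): 192.168.249.0/25
46 hosts -> /26 (62 usable): 192.168.249.128/26
30 hosts -> /27 (30 usable): 192.168.249.192/27
Allocation: 192.168.249.0/25 (121 hosts, 126 usable); 192.168.249.128/26 (46 hosts, 62 usable); 192.168.249.192/27 (30 hosts, 30 usable)


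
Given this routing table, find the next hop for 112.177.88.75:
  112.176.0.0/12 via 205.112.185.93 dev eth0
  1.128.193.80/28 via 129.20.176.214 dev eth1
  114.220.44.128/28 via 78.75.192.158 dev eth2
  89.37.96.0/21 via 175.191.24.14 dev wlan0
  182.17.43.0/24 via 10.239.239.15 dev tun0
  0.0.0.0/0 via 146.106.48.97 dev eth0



Longest prefix match for 112.177.88.75:
  /12 112.176.0.0: MATCH
  /28 1.128.193.80: no
  /28 114.220.44.128: no
  /21 89.37.96.0: no
  /24 182.17.43.0: no
  /0 0.0.0.0: MATCH
Selected: next-hop 205.112.185.93 via eth0 (matched /12)


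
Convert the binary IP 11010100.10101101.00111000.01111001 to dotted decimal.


11010100 = 212
10101101 = 173
00111000 = 56
01111001 = 121
IP: 212.173.56.121


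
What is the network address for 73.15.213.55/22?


IP:   01001001.00001111.11010101.00110111
Mask: 11111111.11111111.11111100.00000000
AND operation:
Net:  01001001.00001111.11010100.00000000
Network: 73.15.212.0/22


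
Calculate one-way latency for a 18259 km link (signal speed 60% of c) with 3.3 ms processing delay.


Speed = 0.6 * 3e5 km/s = 180000 km/s
Propagation delay = 18259 / 180000 = 0.1014 s = 101.4389 ms
Processing delay = 3.3 ms
Total one-way latency = 104.7389 ms


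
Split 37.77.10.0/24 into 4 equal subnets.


New prefix = 24 + 2 = 26
Each subnet has 64 addresses
  37.77.10.0/26
  37.77.10.64/26
  37.77.10.128/26
  37.77.10.192/26
Subnets: 37.77.10.0/26, 37.77.10.64/26, 37.77.10.128/26, 37.77.10.192/26


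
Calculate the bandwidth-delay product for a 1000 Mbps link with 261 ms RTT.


BDP = bandwidth * RTT
= 1000 Mbps * 261 ms
= 1000 * 1e6 * 261 / 1000 bits
= 261000000 bits
= 32625000 bytes
= 31860.3516 KB
BDP = 261000000 bits (32625000 bytes)


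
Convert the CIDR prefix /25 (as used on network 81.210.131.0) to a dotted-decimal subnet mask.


/25 means 25 network bits, 7 host bits
Binary: 11111111111111111111111110000000
Mask: 255.255.255.128


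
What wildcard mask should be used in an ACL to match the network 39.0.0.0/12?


Subnet mask: 255.240.0.0
Wildcard = 255.255.255.255 - subnet mask
255 - 255 = 0
255 - 240 = 15
255 - 0 = 255
255 - 0 = 255
Wildcard: 0.15.255.255


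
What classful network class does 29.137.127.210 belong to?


First octet: 29
Binary: 00011101
0xxxxxxx -> Class A (1-126)
Class A, default mask 255.0.0.0 (/8)


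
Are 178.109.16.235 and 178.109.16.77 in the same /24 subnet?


Mask: 255.255.255.0
178.109.16.235 AND mask = 178.109.16.0
178.109.16.77 AND mask = 178.109.16.0
Yes, same subnet (178.109.16.0)


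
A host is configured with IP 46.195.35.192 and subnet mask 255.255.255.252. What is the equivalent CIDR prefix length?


Binary: 11111111.11111111.11111111.11111100
Count leading 1s
Prefix: /30


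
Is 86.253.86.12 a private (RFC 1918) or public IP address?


RFC 1918 private ranges:
  10.0.0.0/8 (10.0.0.0 - 10.255.255.255)
  172.16.0.0/12 (172.16.0.0 - 172.31.255.255)
  192.168.0.0/16 (192.168.0.0 - 192.168.255.255)
Public (not in any RFC 1918 range)


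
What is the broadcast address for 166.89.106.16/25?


Network: 166.89.106.0/25
Host bits = 7
Set all host bits to 1:
Broadcast: 166.89.106.127


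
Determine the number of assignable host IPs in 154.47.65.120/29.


Host bits = 32 - 29 = 3
Total addresses = 2^3 = 8
Usable = total - 2 (network and broadcast)
Usable hosts: 6


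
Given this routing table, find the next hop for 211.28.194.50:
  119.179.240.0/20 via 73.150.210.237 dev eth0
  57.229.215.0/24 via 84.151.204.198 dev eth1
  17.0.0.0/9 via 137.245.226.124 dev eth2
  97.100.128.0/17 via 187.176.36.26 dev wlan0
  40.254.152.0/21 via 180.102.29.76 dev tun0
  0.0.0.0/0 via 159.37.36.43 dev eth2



Longest prefix match for 211.28.194.50:
  /20 119.179.240.0: no
  /24 57.229.215.0: no
  /9 17.0.0.0: no
  /17 97.100.128.0: no
  /21 40.254.152.0: no
  /0 0.0.0.0: MATCH
Selected: next-hop 159.37.36.43 via eth2 (matched /0)


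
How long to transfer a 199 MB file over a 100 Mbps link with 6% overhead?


Effective throughput = 100 * (1 - 6/100) = 94 Mbps
File size in Mb = 199 * 8 = 1592 Mb
Time = 1592 / 94
Time = 16.9362 seconds


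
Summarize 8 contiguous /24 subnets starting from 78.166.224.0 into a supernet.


Original prefix: /24
Number of subnets: 8 = 2^3
New prefix = 24 - 3 = 21
Supernet: 78.166.224.0/21


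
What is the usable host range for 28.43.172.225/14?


Network: 28.40.0.0
Broadcast: 28.43.255.255
First usable = network + 1
Last usable = broadcast - 1
Range: 28.40.0.1 to 28.43.255.254


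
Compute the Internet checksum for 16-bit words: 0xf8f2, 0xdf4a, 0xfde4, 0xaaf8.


Sum all words (with carry folding):
+ 0xf8f2 = 0xf8f2
+ 0xdf4a = 0xd83d
+ 0xfde4 = 0xd622
+ 0xaaf8 = 0x811b
One's complement: ~0x811b
Checksum = 0x7ee4


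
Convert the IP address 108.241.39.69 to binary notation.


108 = 01101100
241 = 11110001
39 = 00100111
69 = 01000101
Binary: 01101100.11110001.00100111.01000101


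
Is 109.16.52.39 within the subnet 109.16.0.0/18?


Subnet network: 109.16.0.0
Test IP AND mask: 109.16.0.0
Yes, 109.16.52.39 is in 109.16.0.0/18


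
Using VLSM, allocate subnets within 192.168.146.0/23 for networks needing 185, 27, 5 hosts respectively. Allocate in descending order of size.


185 hosts -> /24 (254 usable): 192.168.146.0/24
27 hosts -> /27 (30 usable): 192.168.147.0/27
5 hosts -> /29 (6 usable): 192.168.147.32/29
Allocation: 192.168.146.0/24 (185 hosts, 254 usable); 192.168.147.0/27 (27 hosts, 30 usable); 192.168.147.32/29 (5 hosts, 6 usable)


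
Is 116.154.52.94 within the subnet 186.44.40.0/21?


Subnet network: 186.44.40.0
Test IP AND mask: 116.154.48.0
No, 116.154.52.94 is not in 186.44.40.0/21


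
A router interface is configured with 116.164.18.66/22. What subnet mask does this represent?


/22 means 22 network bits, 10 host bits
Binary: 11111111111111111111110000000000
Mask: 255.255.252.0


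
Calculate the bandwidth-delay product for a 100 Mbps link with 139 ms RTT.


BDP = bandwidth * RTT
= 100 Mbps * 139 ms
= 100 * 1e6 * 139 / 1000 bits
= 13900000 bits
= 1737500 bytes
= 1696.7773 KB
BDP = 13900000 bits (1737500 bytes)


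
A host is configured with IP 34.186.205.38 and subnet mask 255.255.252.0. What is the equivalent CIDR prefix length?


Binary: 11111111.11111111.11111100.00000000
Count leading 1s
Prefix: /22


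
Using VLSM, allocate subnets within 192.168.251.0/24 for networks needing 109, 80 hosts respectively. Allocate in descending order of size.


109 hosts -> /25 (126 usable): 192.168.251.0/25
80 hosts -> /25 (126 usable): 192.168.251.128/25
Allocation: 192.168.251.0/25 (109 hosts, 126 usable); 192.168.251.128/25 (80 hosts, 126 usable)


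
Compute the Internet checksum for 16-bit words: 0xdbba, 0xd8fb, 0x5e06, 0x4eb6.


Sum all words (with carry folding):
+ 0xdbba = 0xdbba
+ 0xd8fb = 0xb4b6
+ 0x5e06 = 0x12bd
+ 0x4eb6 = 0x6173
One's complement: ~0x6173
Checksum = 0x9e8c


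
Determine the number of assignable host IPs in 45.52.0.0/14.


Host bits = 32 - 14 = 18
Total addresses = 2^18 = 262144
Usable = total - 2 (network and broadcast)
Usable hosts: 262142


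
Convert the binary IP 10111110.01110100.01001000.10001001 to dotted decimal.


10111110 = 190
01110100 = 116
01001000 = 72
10001001 = 137
IP: 190.116.72.137


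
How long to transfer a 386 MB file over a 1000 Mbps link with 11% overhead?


Effective throughput = 1000 * (1 - 11/100) = 890 Mbps
File size in Mb = 386 * 8 = 3088 Mb
Time = 3088 / 890
Time = 3.4697 seconds


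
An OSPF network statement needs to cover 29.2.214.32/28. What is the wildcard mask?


Subnet mask: 255.255.255.240
Wildcard = 255.255.255.255 - subnet mask
255 - 255 = 0
255 - 255 = 0
255 - 255 = 0
255 - 240 = 15
Wildcard: 0.0.0.15


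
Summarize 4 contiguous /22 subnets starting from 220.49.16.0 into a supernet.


Original prefix: /22
Number of subnets: 4 = 2^2
New prefix = 22 - 2 = 20
Supernet: 220.49.16.0/20


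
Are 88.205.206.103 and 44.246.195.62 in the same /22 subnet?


Mask: 255.255.252.0
88.205.206.103 AND mask = 88.205.204.0
44.246.195.62 AND mask = 44.246.192.0
No, different subnets (88.205.204.0 vs 44.246.192.0)


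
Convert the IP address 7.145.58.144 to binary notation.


7 = 00000111
145 = 10010001
58 = 00111010
144 = 10010000
Binary: 00000111.10010001.00111010.10010000


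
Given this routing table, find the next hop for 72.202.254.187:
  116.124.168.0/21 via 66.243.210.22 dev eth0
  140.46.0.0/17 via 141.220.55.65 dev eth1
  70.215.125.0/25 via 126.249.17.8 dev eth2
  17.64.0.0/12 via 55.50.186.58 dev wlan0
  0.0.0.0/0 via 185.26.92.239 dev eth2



Longest prefix match for 72.202.254.187:
  /21 116.124.168.0: no
  /17 140.46.0.0: no
  /25 70.215.125.0: no
  /12 17.64.0.0: no
  /0 0.0.0.0: MATCH
Selected: next-hop 185.26.92.239 via eth2 (matched /0)


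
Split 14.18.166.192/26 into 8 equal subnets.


New prefix = 26 + 3 = 29
Each subnet has 8 addresses
  14.18.166.192/29
  14.18.166.200/29
  14.18.166.208/29
  14.18.166.216/29
  14.18.166.224/29
  14.18.166.232/29
  14.18.166.240/29
  14.18.166.248/29
Subnets: 14.18.166.192/29, 14.18.166.200/29, 14.18.166.208/29, 14.18.166.216/29, 14.18.166.224/29, 14.18.166.232/29, 14.18.166.240/29, 14.18.166.248/29


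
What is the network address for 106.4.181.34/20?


IP:   01101010.00000100.10110101.00100010
Mask: 11111111.11111111.11110000.00000000
AND operation:
Net:  01101010.00000100.10110000.00000000
Network: 106.4.176.0/20


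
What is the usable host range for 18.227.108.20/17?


Network: 18.227.0.0
Broadcast: 18.227.127.255
First usable = network + 1
Last usable = broadcast - 1
Range: 18.227.0.1 to 18.227.127.254


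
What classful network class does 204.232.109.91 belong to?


First octet: 204
Binary: 11001100
110xxxxx -> Class C (192-223)
Class C, default mask 255.255.255.0 (/24)


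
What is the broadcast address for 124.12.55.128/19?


Network: 124.12.32.0/19
Host bits = 13
Set all host bits to 1:
Broadcast: 124.12.63.255


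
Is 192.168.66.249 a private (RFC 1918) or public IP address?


RFC 1918 private ranges:
  10.0.0.0/8 (10.0.0.0 - 10.255.255.255)
  172.16.0.0/12 (172.16.0.0 - 172.31.255.255)
  192.168.0.0/16 (192.168.0.0 - 192.168.255.255)
Private (in 192.168.0.0/16)


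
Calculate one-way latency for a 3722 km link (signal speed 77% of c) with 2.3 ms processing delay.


Speed = 0.77 * 3e5 km/s = 231000 km/s
Propagation delay = 3722 / 231000 = 0.0161 s = 16.1126 ms
Processing delay = 2.3 ms
Total one-way latency = 18.4126 ms


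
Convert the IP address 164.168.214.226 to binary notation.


164 = 10100100
168 = 10101000
214 = 11010110
226 = 11100010
Binary: 10100100.10101000.11010110.11100010


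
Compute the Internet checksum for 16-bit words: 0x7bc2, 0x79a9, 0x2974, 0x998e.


Sum all words (with carry folding):
+ 0x7bc2 = 0x7bc2
+ 0x79a9 = 0xf56b
+ 0x2974 = 0x1ee0
+ 0x998e = 0xb86e
One's complement: ~0xb86e
Checksum = 0x4791
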